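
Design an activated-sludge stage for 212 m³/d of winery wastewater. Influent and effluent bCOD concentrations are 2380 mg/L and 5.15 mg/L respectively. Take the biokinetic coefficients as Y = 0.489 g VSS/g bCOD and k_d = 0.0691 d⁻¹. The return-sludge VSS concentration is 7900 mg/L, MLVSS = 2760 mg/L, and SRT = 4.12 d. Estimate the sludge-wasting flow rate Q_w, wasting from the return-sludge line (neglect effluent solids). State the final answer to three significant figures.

Steady-state biomass mass balance: V·X·(1 + k_d·θ_c) = Y·Q·(S₀ − S)·θ_c, so V = 0.489 × 212 × (2380 − 5.15) × 4.12 / [2760 × (1 + 0.0691 × 4.12)] = 1.01×10^6 / 3546 = 286.1 m³.
Q_w = (V·X)/(θ_c X_r) = 286.1 × 2760 / (4.12 × 7900) = 24.26 m³/d.

Q_w ≈ 24.3 m³/d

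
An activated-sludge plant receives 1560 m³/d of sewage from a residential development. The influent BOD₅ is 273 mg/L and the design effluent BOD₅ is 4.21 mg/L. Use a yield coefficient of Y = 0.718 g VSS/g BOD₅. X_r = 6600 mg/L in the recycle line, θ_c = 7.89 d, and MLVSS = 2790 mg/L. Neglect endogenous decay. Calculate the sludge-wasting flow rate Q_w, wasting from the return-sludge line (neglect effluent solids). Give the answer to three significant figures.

V·X = Y·Q·ΔS·θ_c gives V = 0.718 × 1560 × (273 − 4.21) × 7.89 / 2790 = 851.4 m³.
Q_w = (V·X)/(θ_c X_r) = 851.4 × 2790 / (7.89 × 6600) = 45.62 m³/d.

Q_w ≈ 45.6 m³/d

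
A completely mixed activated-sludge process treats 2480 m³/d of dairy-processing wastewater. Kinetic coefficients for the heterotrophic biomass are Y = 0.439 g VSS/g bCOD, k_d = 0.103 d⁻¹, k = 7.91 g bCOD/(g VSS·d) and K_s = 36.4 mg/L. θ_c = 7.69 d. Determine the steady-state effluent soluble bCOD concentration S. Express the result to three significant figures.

Effluent substrate depends only on kinetics and SRT: S = K_s(1 + k_d θ_c) / [θ_c(Yk − k_d) − 1] = 36.4 × (1 + 0.103 × 7.69) / [7.69 × (0.439 × 7.91 − 0.103) − 1] = 65.23 / 24.91 = 2.619 mg/L.

S ≈ 2.62 mg/L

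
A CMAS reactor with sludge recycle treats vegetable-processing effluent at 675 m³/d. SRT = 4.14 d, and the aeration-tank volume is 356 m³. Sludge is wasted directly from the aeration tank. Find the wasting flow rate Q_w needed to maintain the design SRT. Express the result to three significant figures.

Wasting from the aeration tank: Q_w = V / θ_c = 356.0 / 4.14 = 85.99 m³/d.

Q_w ≈ 86.0 m³/d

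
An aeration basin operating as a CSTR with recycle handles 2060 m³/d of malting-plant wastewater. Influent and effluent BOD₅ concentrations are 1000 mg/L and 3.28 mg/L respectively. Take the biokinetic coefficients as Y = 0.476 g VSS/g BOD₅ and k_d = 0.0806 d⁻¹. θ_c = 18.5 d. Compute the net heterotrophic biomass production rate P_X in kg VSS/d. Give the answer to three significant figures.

The observed yield is Y_obs = Y/(1 + k_d·θ_c) = 0.476 / (1 + 0.0806 × 18.5) = 0.476 / 2.491 = 0.1911 g VSS per g BOD₅ removed.
ΔS = 1000 − 3.28 = 996.7 mg/L, so the substrate removal rate is 2060 × 996.7/1000 = 2053 kg BOD₅/d.
Biomass produced: P_X = Y_obs·Q·ΔS = 0.1911 × 2053 ≈ 392.3 kg VSS/d.

P_X ≈ 392 kg VSS/d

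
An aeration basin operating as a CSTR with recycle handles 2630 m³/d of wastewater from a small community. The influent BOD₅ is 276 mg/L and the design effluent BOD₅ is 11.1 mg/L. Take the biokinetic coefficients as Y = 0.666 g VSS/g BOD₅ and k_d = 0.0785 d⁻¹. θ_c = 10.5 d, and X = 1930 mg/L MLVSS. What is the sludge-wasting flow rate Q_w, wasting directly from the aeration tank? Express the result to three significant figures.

Q_w ≈ 132 m³/d

Steady-state biomass mass balance: V·X·(1 + k_d·θ_c) = Y·Q·(S₀ − S)·θ_c, so V = 0.666 × 2630 × (276 − 11.1) × 10.5 / [1930 × (1 + 0.0785 × 10.5)] = 4.87×10^6 / 3521 = 1384 m³.
With mixed-liquor wasting, θ_c = V/Q_w, so Q_w = V/θ_c = 1384/10.5 = 131.8 m³/d.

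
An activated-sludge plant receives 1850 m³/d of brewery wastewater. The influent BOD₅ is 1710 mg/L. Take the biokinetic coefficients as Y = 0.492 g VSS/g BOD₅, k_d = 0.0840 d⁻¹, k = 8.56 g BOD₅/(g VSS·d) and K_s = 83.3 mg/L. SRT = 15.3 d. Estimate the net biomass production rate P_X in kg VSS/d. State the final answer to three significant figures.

From the Monod/SRT balance for a CMAS, S = K_s·(1+k_d θ_c)/[θ_c·(Y k − k_d) − 1] = 83.3 × (1 + 0.0840 × 15.3) / [15.3 × (0.492 × 8.56 − 0.0840) − 1] = 190.4 / 62.15 = 3.063 mg/L.
The observed yield is Y_obs = Y/(1 + k_d·θ_c) = 0.492 / (1 + 0.0840 × 15.3) = 0.492 / 2.285 = 0.2153 g VSS per g BOD₅ removed.
Substrate removed = Q·(S₀ − S) = 1850 m³/d × (1710 − 3.06) g/m³ = 3.16×10^6 g/d = 3158 kg/d.
So the net sludge growth is P_X = 0.2153 × 3158 = 679.9 kg VSS/d.

P_X ≈ 680 kg VSS/d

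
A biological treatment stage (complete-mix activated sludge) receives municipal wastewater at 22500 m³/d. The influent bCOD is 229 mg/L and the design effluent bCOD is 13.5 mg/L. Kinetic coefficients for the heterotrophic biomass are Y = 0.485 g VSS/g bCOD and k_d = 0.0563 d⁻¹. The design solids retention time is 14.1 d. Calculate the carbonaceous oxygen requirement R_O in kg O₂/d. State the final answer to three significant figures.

R_O ≈ 2990 kg O₂/d

The observed yield is Y_obs = Y/(1 + k_d·θ_c) = 0.485 / (1 + 0.0563 × 14.1) = 0.485 / 1.794 = 0.2704 g VSS per g bCOD removed.
ΔS = 229 − 13.5 = 215.5 mg/L, so the substrate removal rate is 22500 × 215.5/1000 = 4849 kg bCOD/d.
Biomass synthesised: P_X = Y_obs × 4849 = 1311 kg VSS/d.
R_O = Q·ΔS − 1.42 P_X = 4849 − 1862 = 2987 kg O₂/d.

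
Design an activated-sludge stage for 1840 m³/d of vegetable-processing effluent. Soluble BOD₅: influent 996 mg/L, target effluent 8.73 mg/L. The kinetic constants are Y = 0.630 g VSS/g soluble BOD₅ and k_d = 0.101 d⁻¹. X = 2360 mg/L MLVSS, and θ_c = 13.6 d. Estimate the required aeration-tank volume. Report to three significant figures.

V ≈ 2780 m³

From the SRT design equation V = Y Q (S₀−S) θ_c / [X (1 + k_d θ_c)] = 0.630 × 1840 × (996 − 8.73) × 13.6 / [2360 × (1 + 0.101 × 13.6)] = 1.56×10^7 / 5602 = 2779 m³.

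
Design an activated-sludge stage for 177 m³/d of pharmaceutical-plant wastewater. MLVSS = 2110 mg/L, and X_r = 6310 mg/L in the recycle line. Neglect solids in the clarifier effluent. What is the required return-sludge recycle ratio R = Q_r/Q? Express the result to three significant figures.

Mass balance around the secondary clarifier (neglecting effluent solids): R = X / (X_r − X) = 2110 / (6310 − 2110) = 0.5024.

R ≈ 0.502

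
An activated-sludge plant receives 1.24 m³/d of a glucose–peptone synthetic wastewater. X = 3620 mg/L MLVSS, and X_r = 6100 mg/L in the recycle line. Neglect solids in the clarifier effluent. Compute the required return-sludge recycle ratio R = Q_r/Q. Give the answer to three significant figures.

Mass balance around the secondary clarifier (neglecting effluent solids): R = X / (X_r − X) = 3620 / (6100 − 3620) = 1.460.

R ≈ 1.46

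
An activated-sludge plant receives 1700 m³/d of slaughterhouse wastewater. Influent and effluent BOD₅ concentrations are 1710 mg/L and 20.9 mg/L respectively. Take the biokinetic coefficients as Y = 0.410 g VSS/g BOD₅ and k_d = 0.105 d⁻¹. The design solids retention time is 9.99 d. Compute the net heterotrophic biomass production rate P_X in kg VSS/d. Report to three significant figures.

P_X ≈ 575 kg VSS/d

Y_obs = Y / (1 + k_d θ_c) = 0.410 / (1 + 0.105 × 9.99) = 0.410 / 2.049 = 0.2001.
Substrate removed = Q·(S₀ − S) = 1700 m³/d × (1710 − 20.9) g/m³ = 2.87×10^6 g/d = 2871 kg/d.
P_X = Y_obs · Q(S₀ − S) = 0.2001 × 2871 = 574.6 kg VSS/d.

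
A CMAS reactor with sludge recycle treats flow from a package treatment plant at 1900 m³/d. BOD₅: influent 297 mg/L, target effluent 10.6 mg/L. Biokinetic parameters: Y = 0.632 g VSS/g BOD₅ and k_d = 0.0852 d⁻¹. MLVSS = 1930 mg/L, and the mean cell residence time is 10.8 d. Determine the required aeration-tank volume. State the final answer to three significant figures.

V ≈ 1000 m³

From the SRT design equation V = Y Q (S₀−S) θ_c / [X (1 + k_d θ_c)] = 0.632 × 1900 × (297 − 10.6) × 10.8 / [1930 × (1 + 0.0852 × 10.8)] = 3.71×10^6 / 3706 = 1002 m³.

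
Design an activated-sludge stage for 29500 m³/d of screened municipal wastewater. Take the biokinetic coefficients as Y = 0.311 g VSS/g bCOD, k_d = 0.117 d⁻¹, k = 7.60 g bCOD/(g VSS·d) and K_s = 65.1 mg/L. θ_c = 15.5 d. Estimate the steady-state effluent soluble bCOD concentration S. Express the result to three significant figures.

S ≈ 5.42 mg/L

Effluent substrate depends only on kinetics and SRT: S = K_s(1 + k_d θ_c) / [θ_c(Yk − k_d) − 1] = 65.1 × (1 + 0.117 × 15.5) / [15.5 × (0.311 × 7.60 − 0.117) − 1] = 183.2 / 33.82 = 5.415 mg/L.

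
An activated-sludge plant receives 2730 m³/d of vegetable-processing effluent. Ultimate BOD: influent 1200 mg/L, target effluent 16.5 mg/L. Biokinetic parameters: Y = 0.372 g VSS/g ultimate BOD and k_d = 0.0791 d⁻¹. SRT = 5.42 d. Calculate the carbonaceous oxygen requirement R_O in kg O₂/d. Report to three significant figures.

Correct the yield for decay: Y_obs = Y/(1 + k_d θ_c) = 0.372 / (1 + 0.0791 × 5.42) = 0.372 / 1.429 = 0.2604.
ΔS = 1200 − 16.5 = 1184 mg/L, so the substrate removal rate is 2730 × 1184/1000 = 3231 kg ultimate BOD/d.
P_X = Y_obs·Q·(S₀ − S) = 0.2604 × 3231 = 841.3 kg VSS/d.
R_O = Q·(S₀ − S) − 1.42·P_X = 3231 − 1.42 × 841.3 = 2036 kg O₂/d.

R_O ≈ 2040 kg O₂/d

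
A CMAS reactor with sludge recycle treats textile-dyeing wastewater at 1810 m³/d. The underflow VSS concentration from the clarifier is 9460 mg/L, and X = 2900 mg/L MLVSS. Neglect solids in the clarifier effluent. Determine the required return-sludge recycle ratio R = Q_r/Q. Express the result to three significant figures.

R ≈ 0.442

Mass balance around the secondary clarifier (neglecting effluent solids): R = X / (X_r − X) = 2900 / (9460 − 2900) = 0.4421.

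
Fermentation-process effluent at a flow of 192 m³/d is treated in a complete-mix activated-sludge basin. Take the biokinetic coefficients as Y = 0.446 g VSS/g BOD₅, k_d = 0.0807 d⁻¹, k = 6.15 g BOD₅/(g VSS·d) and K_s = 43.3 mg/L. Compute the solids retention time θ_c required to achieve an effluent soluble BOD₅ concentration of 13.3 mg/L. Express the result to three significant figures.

At the target effluent, Y k S/(K_s+S) = 0.446×6.15×13.3/56.60 = 0.6445 d⁻¹.
Then 1/θ_c = μ − k_d = 0.6445 − 0.0807 = 0.5638 d⁻¹, giving θ_c = 1.774 d.

θ_c ≈ 1.77 d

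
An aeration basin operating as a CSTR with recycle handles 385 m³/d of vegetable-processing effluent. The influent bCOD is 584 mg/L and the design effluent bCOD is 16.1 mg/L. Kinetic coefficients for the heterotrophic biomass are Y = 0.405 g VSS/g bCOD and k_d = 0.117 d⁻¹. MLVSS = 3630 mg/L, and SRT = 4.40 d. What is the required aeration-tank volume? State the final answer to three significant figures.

V ≈ 70.9 m³

From the SRT design equation V = Y Q (S₀−S) θ_c / [X (1 + k_d θ_c)] = 0.405 × 385 × (584 − 16.1) × 4.40 / [3630 × (1 + 0.117 × 4.40)] = 3.9×10^5 / 5499 = 70.86 m³.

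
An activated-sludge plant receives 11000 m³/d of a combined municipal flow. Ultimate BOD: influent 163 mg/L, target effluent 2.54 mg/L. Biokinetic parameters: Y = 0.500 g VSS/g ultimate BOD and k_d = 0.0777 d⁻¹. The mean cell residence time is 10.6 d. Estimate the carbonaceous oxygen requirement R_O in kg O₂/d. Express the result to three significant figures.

Y_obs = Y / (1 + k_d θ_c) = 0.500 / (1 + 0.0777 × 10.6) = 0.500 / 1.824 = 0.2742.
Substrate removed = Q·(S₀ − S) = 11000 m³/d × (163 − 2.54) g/m³ = 1.77×10^6 g/d = 1765 kg/d.
Biomass synthesised: P_X = Y_obs × 1765 = 483.9 kg VSS/d.
R_O = Q·ΔS − 1.42 P_X = 1765 − 687.2 = 1078 kg O₂/d.

R_O ≈ 1080 kg O₂/d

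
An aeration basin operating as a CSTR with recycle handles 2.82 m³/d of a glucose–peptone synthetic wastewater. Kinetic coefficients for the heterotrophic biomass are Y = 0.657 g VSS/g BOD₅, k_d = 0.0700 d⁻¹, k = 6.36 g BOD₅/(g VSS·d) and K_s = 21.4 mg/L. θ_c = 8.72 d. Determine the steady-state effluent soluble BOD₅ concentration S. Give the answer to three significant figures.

S ≈ 0.990 mg/L

From the Monod/SRT balance for a CMAS, S = K_s·(1+k_d θ_c)/[θ_c·(Y k − k_d) − 1] = 21.4 × (1 + 0.0700 × 8.72) / [8.72 × (0.657 × 6.36 − 0.0700) − 1] = 34.46 / 34.83 = 0.9896 mg/L.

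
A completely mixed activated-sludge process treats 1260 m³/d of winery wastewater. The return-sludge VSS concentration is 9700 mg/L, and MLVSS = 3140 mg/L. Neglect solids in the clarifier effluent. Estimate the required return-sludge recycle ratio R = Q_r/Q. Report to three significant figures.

R = Q_r/Q = X/(X_r − X) = 3140 / (9700 − 3140) = 0.4787.

R ≈ 0.479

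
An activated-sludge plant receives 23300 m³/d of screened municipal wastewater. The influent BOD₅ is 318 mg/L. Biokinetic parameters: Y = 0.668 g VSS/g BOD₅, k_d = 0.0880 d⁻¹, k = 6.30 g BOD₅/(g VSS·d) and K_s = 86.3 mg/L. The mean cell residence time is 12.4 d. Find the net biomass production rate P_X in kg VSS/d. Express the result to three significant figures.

For a completely mixed reactor with recycle the Lawrence–McCarty relation gives S = K_s·(1 + k_d·θ_c) / [θ_c·(Y·k − k_d) − 1] = 86.3 × (1 + 0.0880 × 12.4) / [12.4 × (0.668 × 6.30 − 0.0880) − 1] = 180.5 / 50.09 = 3.603 mg/L.
Observed yield with endogenous decay: Y_obs = Y / (1 + k_d·θ_c) = 0.668 / (1 + 0.0880 × 12.4) = 0.668 / 2.091 = 0.3194 g VSS/g BOD₅.
Q·(S₀ − S) = 23300 × (318 − 3.60) × 10⁻³ = 7326 kg/d removed.
P_X = Y_obs · Q(S₀ − S) = 0.3194 × 7326 = 2340 kg VSS/d.

P_X ≈ 2340 kg VSS/d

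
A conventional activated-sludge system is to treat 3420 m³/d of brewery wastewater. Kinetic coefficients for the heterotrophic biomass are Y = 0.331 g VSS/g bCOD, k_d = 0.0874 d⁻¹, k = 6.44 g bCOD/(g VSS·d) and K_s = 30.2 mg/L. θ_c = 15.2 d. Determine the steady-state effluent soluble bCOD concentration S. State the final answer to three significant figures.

S ≈ 2.34 mg/L

Effluent substrate depends only on kinetics and SRT: S = K_s(1 + k_d θ_c) / [θ_c(Yk − k_d) − 1] = 30.2 × (1 + 0.0874 × 15.2) / [15.2 × (0.331 × 6.44 − 0.0874) − 1] = 70.32 / 30.07 = 2.338 mg/L.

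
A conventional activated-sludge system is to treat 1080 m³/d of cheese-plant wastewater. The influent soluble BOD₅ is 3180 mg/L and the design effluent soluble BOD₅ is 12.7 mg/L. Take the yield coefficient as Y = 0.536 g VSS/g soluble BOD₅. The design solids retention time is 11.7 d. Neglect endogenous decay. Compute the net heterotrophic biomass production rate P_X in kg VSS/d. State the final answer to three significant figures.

No decay correction is needed, so Y_obs = Y = 0.536.
Substrate removed = Q·(S₀ − S) = 1080 m³/d × (3180 − 12.7) g/m³ = 3.42×10^6 g/d = 3421 kg/d.
So the net sludge growth is P_X = 0.5360 × 3421 = 1833 kg VSS/d.

P_X ≈ 1830 kg VSS/d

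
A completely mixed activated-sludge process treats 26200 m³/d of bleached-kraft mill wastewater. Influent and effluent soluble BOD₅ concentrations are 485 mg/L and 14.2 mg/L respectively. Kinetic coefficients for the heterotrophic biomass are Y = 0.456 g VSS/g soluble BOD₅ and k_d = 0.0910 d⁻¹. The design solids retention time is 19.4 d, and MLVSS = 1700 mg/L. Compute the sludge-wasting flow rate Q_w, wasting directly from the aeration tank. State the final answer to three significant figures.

Q_w ≈ 1200 m³/d

Steady-state biomass mass balance: V·X·(1 + k_d·θ_c) = Y·Q·(S₀ − S)·θ_c, so V = 0.456 × 26200 × (485 − 14.2) × 19.4 / [1700 × (1 + 0.0910 × 19.4)] = 1.09×10^8 / 4701 = 23211 m³.
With mixed-liquor wasting, θ_c = V/Q_w, so Q_w = V/θ_c = 23211/19.4 = 1196 m³/d.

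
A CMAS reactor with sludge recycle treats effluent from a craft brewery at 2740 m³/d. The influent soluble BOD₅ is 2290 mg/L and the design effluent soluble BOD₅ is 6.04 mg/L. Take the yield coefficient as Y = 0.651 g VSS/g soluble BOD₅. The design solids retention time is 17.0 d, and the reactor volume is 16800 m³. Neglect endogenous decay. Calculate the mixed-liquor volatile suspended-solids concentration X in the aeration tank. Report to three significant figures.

X ≈ 4120 mg/L

From V·X = Y·Q·(S₀ − S)·θ_c (decay neglected): X = 0.651 × 2740 × (2290 − 6.04) × 17.0 / 16800 = 4122 mg/L.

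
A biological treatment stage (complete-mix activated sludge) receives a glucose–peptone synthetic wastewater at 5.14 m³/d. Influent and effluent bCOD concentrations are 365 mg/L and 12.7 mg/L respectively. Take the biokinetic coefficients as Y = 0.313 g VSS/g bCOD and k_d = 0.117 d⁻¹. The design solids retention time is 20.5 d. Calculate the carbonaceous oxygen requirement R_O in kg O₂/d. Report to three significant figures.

Observed yield with endogenous decay: Y_obs = Y / (1 + k_d·θ_c) = 0.313 / (1 + 0.117 × 20.5) = 0.313 / 3.399 = 0.09210 g VSS/g bCOD.
Substrate removed = Q·(S₀ − S) = 5.14 m³/d × (365 − 12.7) g/m³ = 1.81×10^3 g/d = 1.811 kg/d.
Net sludge production P_X = 0.09210 × 1.811 = 0.1668 kg VSS/d.
Carbonaceous O₂ demand = substrate oxidised − cell-mass equivalent = 1.811 − 1.42 × 0.1668 = 1.574 kg O₂/d.

R_O ≈ 1.57 kg O₂/d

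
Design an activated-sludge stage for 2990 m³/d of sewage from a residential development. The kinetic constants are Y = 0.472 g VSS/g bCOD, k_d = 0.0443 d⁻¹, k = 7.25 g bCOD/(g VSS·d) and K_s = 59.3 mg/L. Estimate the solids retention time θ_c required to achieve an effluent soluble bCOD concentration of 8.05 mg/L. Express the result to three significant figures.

θ_c ≈ 2.74 d

Specific growth rate at S = 8.05 mg/L: μ = YkS/(K_s+S) = 0.472·7.25·8.05/(59.3+8.05) = 0.4090 d⁻¹.
θ_c = 1/(μ − k_d) = 1/(0.4090 − 0.0443) = 1/0.3647 = 2.742 d.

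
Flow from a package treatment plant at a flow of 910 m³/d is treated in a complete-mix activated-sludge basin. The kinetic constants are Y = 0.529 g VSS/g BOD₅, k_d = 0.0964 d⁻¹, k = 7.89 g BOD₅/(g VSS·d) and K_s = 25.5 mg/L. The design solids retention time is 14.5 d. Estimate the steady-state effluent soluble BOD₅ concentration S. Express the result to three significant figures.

S ≈ 1.05 mg/L

Effluent substrate depends only on kinetics and SRT: S = K_s(1 + k_d θ_c) / [θ_c(Yk − k_d) − 1] = 25.5 × (1 + 0.0964 × 14.5) / [14.5 × (0.529 × 7.89 − 0.0964) − 1] = 61.14 / 58.12 = 1.052 mg/L.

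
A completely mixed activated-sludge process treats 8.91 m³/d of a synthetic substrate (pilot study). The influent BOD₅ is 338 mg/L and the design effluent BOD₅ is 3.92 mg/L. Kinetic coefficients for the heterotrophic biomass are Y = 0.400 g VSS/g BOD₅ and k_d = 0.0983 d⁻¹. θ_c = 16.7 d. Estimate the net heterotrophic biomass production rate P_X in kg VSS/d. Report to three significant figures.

P_X ≈ 0.451 kg VSS/d

The observed yield is Y_obs = Y/(1 + k_d·θ_c) = 0.400 / (1 + 0.0983 × 16.7) = 0.400 / 2.642 = 0.1514 g VSS per g BOD₅ removed.
Q·(S₀ − S) = 8.91 × (338 − 3.92) × 10⁻³ = 2.977 kg/d removed.
Net biomass production P_X = Y_obs × Q·(S₀ − S) = 0.1514 × 2.977 = 0.4507 kg VSS/d.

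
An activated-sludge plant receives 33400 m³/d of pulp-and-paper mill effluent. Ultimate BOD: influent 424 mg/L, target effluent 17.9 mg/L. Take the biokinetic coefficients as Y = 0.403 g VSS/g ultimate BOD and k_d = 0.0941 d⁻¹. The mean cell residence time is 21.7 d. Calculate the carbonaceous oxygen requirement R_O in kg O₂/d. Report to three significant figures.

Y_obs = Y / (1 + k_d θ_c) = 0.403 / (1 + 0.0941 × 21.7) = 0.403 / 3.042 = 0.1325.
Substrate removed = Q·(S₀ − S) = 33400 m³/d × (424 − 17.9) g/m³ = 1.36×10^7 g/d = 13564 kg/d.
P_X = Y_obs·Q·(S₀ − S) = 0.1325 × 13564 = 1797 kg VSS/d.
R_O = Q·ΔS − 1.42 P_X = 13564 − 2552 = 11012 kg O₂/d.

R_O ≈ 11000 kg O₂/d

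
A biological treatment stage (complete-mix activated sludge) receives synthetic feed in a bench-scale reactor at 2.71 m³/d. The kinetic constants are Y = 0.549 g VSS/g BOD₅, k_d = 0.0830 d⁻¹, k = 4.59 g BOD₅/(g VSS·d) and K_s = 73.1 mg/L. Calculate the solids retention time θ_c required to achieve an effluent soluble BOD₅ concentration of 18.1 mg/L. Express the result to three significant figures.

θ_c ≈ 2.40 d

From 1/θ_c = Y·k·S/(K_s + S) − k_d: Y·k·S/(K_s+S) = 0.549 × 4.59 × 18.1 / (73.1 + 18.1) = 0.5001 d⁻¹.
1/θ_c = 0.5001 − 0.0830 = 0.4171 d⁻¹, so θ_c = 2.397 d.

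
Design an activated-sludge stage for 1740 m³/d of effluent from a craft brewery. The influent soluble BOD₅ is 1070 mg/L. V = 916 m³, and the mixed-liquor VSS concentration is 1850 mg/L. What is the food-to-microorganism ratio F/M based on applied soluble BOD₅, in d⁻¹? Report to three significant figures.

F/M = applied load / biomass = Q·S₀/(V·X) = 1740 × 1070 / (916.0 × 1850) = 1.099 d⁻¹.

F/M ≈ 1.10 d⁻¹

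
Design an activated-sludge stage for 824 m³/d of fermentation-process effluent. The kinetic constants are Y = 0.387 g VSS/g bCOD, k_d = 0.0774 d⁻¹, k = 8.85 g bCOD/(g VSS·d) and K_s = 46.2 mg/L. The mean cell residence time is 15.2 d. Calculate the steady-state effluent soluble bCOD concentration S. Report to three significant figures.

S ≈ 2.02 mg/L

From the Monod/SRT balance for a CMAS, S = K_s·(1+k_d θ_c)/[θ_c·(Y k − k_d) − 1] = 46.2 × (1 + 0.0774 × 15.2) / [15.2 × (0.387 × 8.85 − 0.0774) − 1] = 100.6 / 49.88 = 2.016 mg/L.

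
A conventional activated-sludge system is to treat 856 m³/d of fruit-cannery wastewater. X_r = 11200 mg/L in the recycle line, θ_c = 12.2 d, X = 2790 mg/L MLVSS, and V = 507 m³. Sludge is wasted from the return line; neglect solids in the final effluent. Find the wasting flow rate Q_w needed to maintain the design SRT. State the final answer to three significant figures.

θ_c = V·X/(Q_w·X_r) when wasting from the recycle, so Q_w = V·X/(θ_c·X_r) = 507.0 × 2790 / (12.2 × 11200) = 10.35 m³/d.

Q_w ≈ 10.4 m³/d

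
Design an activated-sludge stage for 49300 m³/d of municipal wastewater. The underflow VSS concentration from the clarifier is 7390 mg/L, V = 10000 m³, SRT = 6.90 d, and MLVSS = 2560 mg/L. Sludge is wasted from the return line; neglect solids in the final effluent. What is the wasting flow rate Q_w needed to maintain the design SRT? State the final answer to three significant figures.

Q_w ≈ 502 m³/d

θ_c = V·X/(Q_w·X_r) when wasting from the recycle, so Q_w = V·X/(θ_c·X_r) = 10000 × 2560 / (6.90 × 7390) = 502.0 m³/d.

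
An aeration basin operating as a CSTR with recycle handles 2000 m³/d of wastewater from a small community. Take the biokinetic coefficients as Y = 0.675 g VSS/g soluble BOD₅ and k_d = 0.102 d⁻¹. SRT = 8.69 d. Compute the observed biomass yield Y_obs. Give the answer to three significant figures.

Y_obs ≈ 0.358 g VSS/g soluble BOD₅

Observed yield with endogenous decay: Y_obs = Y / (1 + k_d·θ_c) = 0.675 / (1 + 0.102 × 8.69) = 0.675 / 1.886 = 0.3578 g VSS/g soluble BOD₅.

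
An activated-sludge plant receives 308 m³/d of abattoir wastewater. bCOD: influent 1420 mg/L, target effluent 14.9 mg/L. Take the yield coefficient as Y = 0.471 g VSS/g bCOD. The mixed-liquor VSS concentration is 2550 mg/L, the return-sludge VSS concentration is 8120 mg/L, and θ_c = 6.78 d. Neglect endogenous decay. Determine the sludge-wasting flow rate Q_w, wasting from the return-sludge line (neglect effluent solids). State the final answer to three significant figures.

Q_w ≈ 25.1 m³/d

Biomass mass balance (decay neglected): V·X = Y·Q·(S₀ − S)·θ_c, so V = 0.471 × 308 × (1420 − 14.9) × 6.78 / 2550 = 542.0 m³.
Wasting from the return line (neglecting effluent solids): Q_w = V·X / (θ_c·X_r) = 542.0 × 2550 / (6.78 × 8120) = 25.10 m³/d.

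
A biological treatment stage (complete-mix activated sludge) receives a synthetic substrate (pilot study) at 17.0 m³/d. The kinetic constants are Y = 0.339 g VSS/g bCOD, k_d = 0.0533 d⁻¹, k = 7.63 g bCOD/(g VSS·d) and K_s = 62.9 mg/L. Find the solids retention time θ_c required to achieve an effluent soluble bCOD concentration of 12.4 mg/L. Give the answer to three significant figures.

θ_c ≈ 2.68 d

Specific growth rate at S = 12.4 mg/L: μ = YkS/(K_s+S) = 0.339·7.63·12.4/(62.9+12.4) = 0.4259 d⁻¹.
θ_c = 1/(μ − k_d) = 1/(0.4259 − 0.0533) = 1/0.3726 = 2.684 d.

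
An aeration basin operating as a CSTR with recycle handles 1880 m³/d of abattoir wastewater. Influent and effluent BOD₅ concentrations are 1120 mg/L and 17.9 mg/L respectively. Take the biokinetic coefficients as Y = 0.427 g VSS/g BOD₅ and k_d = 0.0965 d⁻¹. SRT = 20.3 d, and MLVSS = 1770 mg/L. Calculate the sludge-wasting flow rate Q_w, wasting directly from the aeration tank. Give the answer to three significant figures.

Q_w ≈ 169 m³/d

Rearranging the biomass balance for a CMAS with decay, V = Y·Q·ΔS·θ_c / [X·(1+k_d θ_c)] = 0.427 × 1880 × (1120 − 17.9) × 20.3 / [1770 × (1 + 0.0965 × 20.3)] = 1.8×10^7 / 5237 = 3429 m³.
Wasting from the aeration tank: Q_w = V / θ_c = 3429 / 20.3 = 168.9 m³/d.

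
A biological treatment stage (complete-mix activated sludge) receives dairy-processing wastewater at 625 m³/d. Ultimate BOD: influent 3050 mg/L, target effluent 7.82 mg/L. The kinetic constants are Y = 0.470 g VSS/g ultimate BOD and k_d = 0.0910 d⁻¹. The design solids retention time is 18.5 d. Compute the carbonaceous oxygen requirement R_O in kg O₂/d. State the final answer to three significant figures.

Correct the yield for decay: Y_obs = Y/(1 + k_d θ_c) = 0.470 / (1 + 0.0910 × 18.5) = 0.470 / 2.683 = 0.1751.
Mass of ultimate BOD removed per day: Q(S₀ − S) = 625 × 3042 g/m³ = 1901 kg/d.
P_X = Y_obs·Q·(S₀ − S) = 0.1751 × 1901 = 333.0 kg VSS/d.
R_O = Q·(S₀ − S) − 1.42·P_X = 1901 − 1.42 × 333.0 = 1428 kg O₂/d.

R_O ≈ 1430 kg O₂/d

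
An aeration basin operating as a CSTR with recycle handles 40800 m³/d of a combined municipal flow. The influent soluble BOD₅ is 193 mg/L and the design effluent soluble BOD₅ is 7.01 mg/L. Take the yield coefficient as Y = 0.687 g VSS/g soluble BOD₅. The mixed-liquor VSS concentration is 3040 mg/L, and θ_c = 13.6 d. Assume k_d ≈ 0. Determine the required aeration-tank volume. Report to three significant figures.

V ≈ 23300 m³

Biomass mass balance (decay neglected): V·X = Y·Q·(S₀ − S)·θ_c, so V = 0.687 × 40800 × (193 − 7.01) × 13.6 / 3040 = 23322 m³.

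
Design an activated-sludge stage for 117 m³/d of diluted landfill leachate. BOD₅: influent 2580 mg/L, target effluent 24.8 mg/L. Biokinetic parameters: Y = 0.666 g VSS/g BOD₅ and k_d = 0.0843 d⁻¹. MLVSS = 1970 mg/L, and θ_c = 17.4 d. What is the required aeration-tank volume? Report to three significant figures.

Steady-state biomass mass balance: V·X·(1 + k_d·θ_c) = Y·Q·(S₀ − S)·θ_c, so V = 0.666 × 117 × (2580 − 24.8) × 17.4 / [1970 × (1 + 0.0843 × 17.4)] = 3.46×10^6 / 4860 = 712.9 m³.

V ≈ 713 m³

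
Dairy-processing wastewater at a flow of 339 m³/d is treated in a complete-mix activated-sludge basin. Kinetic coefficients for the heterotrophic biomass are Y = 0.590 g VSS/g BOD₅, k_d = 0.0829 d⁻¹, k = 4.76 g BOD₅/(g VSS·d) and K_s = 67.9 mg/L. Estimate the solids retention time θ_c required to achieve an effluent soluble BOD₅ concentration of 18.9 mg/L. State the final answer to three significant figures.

θ_c ≈ 1.89 d

Specific growth rate at S = 18.9 mg/L: μ = YkS/(K_s+S) = 0.590·4.76·18.9/(67.9+18.9) = 0.6115 d⁻¹.
θ_c = 1/(μ − k_d) = 1/(0.6115 − 0.0829) = 1/0.5286 = 1.892 d.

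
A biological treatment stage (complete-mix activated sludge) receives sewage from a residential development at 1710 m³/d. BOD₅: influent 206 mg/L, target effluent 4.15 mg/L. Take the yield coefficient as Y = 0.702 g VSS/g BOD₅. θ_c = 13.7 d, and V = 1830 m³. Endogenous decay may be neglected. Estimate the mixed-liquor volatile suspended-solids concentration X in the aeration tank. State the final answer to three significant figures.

X ≈ 1810 mg/L

X = Y·Q·ΔS·θ_c / V = 0.702 × 1710 × (206 − 4.15) × 13.7 / 1830 = 1814 mg/L.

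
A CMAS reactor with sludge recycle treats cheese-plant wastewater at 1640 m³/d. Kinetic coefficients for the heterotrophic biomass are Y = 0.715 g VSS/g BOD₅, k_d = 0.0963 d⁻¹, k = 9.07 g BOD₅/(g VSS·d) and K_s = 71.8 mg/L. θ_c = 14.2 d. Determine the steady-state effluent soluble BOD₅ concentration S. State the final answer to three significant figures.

S ≈ 1.89 mg/L

From the Monod/SRT balance for a CMAS, S = K_s·(1+k_d θ_c)/[θ_c·(Y k − k_d) − 1] = 71.8 × (1 + 0.0963 × 14.2) / [14.2 × (0.715 × 9.07 − 0.0963) − 1] = 170.0 / 89.72 = 1.895 mg/L.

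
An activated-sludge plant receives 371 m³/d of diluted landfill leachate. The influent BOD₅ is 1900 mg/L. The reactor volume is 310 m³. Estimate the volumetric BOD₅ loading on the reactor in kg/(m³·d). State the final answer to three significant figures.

Applied BOD₅ load per unit volume = Q·S₀/V = (371 × 1900/1000)/310.0 = 2.274 kg BOD₅·m⁻³·d⁻¹.

L_v ≈ 2.27 kg BOD₅/(m³·d)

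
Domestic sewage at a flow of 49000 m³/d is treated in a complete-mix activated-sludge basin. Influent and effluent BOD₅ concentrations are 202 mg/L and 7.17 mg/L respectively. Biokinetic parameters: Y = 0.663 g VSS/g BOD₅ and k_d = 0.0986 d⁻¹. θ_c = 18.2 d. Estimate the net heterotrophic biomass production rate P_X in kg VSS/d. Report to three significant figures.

Observed yield with endogenous decay: Y_obs = Y / (1 + k_d·θ_c) = 0.663 / (1 + 0.0986 × 18.2) = 0.663 / 2.795 = 0.2373 g VSS/g BOD₅.
Substrate removed = Q·(S₀ − S) = 49000 m³/d × (202 − 7.17) g/m³ = 9.55×10^6 g/d = 9547 kg/d.
Biomass produced: P_X = Y_obs·Q·ΔS = 0.2373 × 9547 ≈ 2265 kg VSS/d.

P_X ≈ 2260 kg VSS/d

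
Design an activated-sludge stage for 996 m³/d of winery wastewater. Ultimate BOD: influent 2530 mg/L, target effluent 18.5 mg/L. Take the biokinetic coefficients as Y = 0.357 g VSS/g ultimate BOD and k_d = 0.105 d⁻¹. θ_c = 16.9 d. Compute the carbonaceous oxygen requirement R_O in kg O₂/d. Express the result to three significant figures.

R_O ≈ 2040 kg O₂/d

The observed yield is Y_obs = Y/(1 + k_d·θ_c) = 0.357 / (1 + 0.105 × 16.9) = 0.357 / 2.774 = 0.1287 g VSS per g ultimate BOD removed.
Q·(S₀ − S) = 996 × (2530 − 18.5) × 10⁻³ = 2501 kg/d removed.
P_X = Y_obs·Q·(S₀ − S) = 0.1287 × 2501 = 321.9 kg VSS/d.
R_O = Q·ΔS − 1.42 P_X = 2501 − 457.1 = 2044 kg O₂/d.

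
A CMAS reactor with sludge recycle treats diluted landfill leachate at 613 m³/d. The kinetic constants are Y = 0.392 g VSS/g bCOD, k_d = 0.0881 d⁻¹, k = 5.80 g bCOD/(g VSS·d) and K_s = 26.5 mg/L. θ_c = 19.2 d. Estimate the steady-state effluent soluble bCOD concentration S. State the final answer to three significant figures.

S ≈ 1.74 mg/L

For a completely mixed reactor with recycle the Lawrence–McCarty relation gives S = K_s·(1 + k_d·θ_c) / [θ_c·(Y·k − k_d) − 1] = 26.5 × (1 + 0.0881 × 19.2) / [19.2 × (0.392 × 5.80 − 0.0881) − 1] = 71.33 / 40.96 = 1.741 mg/L.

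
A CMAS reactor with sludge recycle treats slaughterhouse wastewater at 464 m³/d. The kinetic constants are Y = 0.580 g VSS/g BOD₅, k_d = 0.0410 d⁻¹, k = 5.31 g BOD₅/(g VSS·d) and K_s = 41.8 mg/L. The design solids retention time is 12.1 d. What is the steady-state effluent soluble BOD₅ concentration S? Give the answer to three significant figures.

S ≈ 1.75 mg/L

From the Monod/SRT balance for a CMAS, S = K_s·(1+k_d θ_c)/[θ_c·(Y k − k_d) − 1] = 41.8 × (1 + 0.0410 × 12.1) / [12.1 × (0.580 × 5.31 − 0.0410) − 1] = 62.54 / 35.77 = 1.748 mg/L.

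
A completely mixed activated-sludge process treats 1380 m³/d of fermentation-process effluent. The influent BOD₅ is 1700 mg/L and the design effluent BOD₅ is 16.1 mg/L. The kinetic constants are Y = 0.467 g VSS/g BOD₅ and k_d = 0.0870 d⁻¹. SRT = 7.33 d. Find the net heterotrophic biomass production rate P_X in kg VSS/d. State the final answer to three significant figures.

P_X ≈ 663 kg VSS/d

The observed yield is Y_obs = Y/(1 + k_d·θ_c) = 0.467 / (1 + 0.0870 × 7.33) = 0.467 / 1.638 = 0.2852 g VSS per g BOD₅ removed.
Substrate removed = Q·(S₀ − S) = 1380 m³/d × (1700 − 16.1) g/m³ = 2.32×10^6 g/d = 2324 kg/d.
P_X = Y_obs · Q(S₀ − S) = 0.2852 × 2324 = 662.6 kg VSS/d.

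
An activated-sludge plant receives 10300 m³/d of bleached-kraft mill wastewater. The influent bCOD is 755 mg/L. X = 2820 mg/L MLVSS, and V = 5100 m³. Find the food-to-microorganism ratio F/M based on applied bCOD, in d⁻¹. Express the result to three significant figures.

F/M = Q·S₀ / (V·X) = 10300 × 755 / (5100 × 2820) = 0.5407 g bCOD·(g VSS·d)⁻¹.

F/M ≈ 0.541 d⁻¹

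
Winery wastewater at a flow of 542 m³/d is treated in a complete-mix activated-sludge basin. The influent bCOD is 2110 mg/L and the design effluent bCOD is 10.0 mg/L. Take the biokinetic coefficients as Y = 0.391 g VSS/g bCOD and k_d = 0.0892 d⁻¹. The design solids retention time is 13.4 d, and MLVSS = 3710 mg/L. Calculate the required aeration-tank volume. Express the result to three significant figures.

From the SRT design equation V = Y Q (S₀−S) θ_c / [X (1 + k_d θ_c)] = 0.391 × 542 × (2110 − 10.0) × 13.4 / [3710 × (1 + 0.0892 × 13.4)] = 5.96×10^6 / 8144 = 732.2 m³.

V ≈ 732 m³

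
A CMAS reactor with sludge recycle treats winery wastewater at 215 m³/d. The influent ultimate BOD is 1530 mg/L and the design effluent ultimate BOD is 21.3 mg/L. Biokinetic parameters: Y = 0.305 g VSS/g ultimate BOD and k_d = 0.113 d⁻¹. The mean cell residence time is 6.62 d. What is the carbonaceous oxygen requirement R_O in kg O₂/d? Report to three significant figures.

R_O ≈ 244 kg O₂/d

Y_obs = Y / (1 + k_d θ_c) = 0.305 / (1 + 0.113 × 6.62) = 0.305 / 1.748 = 0.1745.
Q·(S₀ − S) = 215 × (1530 − 21.3) × 10⁻³ = 324.4 kg/d removed.
P_X = Y_obs·Q·(S₀ − S) = 0.1745 × 324.4 = 56.60 kg VSS/d.
R_O = Q·ΔS − 1.42 P_X = 324.4 − 80.37 = 244.0 kg O₂/d.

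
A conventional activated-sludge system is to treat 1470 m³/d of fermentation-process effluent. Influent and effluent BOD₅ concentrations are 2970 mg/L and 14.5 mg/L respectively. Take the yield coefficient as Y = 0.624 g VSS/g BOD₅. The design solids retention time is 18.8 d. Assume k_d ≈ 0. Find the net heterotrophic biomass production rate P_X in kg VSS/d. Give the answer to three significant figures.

With endogenous decay neglected, the observed yield equals the true yield: Y_obs = Y = 0.624 g VSS/g BOD₅.
Q·(S₀ − S) = 1470 × (2970 − 14.5) × 10⁻³ = 4345 kg/d removed.
Net biomass production P_X = Y_obs × Q·(S₀ − S) = 0.6240 × 4345 = 2711 kg VSS/d.

P_X ≈ 2710 kg VSS/d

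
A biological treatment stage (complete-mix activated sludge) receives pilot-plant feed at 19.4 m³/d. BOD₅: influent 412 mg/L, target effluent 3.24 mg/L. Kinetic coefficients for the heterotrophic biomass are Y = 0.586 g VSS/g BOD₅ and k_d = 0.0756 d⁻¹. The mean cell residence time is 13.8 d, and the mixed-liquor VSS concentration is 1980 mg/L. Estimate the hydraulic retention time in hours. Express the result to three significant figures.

τ ≈ 19.6 h

Rearranging the biomass balance for a CMAS with decay, V = Y·Q·ΔS·θ_c / [X·(1+k_d θ_c)] = 0.586 × 19.4 × (412 − 3.24) × 13.8 / [1980 × (1 + 0.0756 × 13.8)] = 6.41×10^4 / 4046 = 15.85 m³.
HRT = V/Q = 15.85 m³ / 19.4 m³·d⁻¹ = 0.8171 d × 24 = 19.61 h.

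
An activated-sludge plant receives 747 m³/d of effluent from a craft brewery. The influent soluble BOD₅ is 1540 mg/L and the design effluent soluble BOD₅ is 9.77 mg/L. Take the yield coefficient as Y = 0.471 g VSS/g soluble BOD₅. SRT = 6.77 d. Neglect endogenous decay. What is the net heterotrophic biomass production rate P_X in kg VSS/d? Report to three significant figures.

With endogenous decay neglected, the observed yield equals the true yield: Y_obs = Y = 0.471 g VSS/g soluble BOD₅.
Q·(S₀ − S) = 747 × (1540 − 9.77) × 10⁻³ = 1143 kg/d removed.
Net biomass production P_X = Y_obs × Q·(S₀ − S) = 0.4710 × 1143 = 538.4 kg VSS/d.

P_X ≈ 538 kg VSS/d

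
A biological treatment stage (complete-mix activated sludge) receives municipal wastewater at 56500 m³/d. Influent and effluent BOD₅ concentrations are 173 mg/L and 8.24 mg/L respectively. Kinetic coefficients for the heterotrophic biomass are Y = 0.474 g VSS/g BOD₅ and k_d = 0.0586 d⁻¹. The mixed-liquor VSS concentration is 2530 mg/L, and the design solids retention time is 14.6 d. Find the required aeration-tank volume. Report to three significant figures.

Steady-state biomass mass balance: V·X·(1 + k_d·θ_c) = Y·Q·(S₀ − S)·θ_c, so V = 0.474 × 56500 × (173 − 8.24) × 14.6 / [2530 × (1 + 0.0586 × 14.6)] = 6.44×10^7 / 4695 = 13723 m³.

V ≈ 13700 m³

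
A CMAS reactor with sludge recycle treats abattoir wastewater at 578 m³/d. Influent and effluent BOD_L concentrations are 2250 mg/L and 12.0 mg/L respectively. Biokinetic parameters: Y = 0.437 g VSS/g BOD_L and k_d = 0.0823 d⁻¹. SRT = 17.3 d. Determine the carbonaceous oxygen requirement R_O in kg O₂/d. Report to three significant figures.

Y_obs = Y / (1 + k_d θ_c) = 0.437 / (1 + 0.0823 × 17.3) = 0.437 / 2.424 = 0.1803.
Mass of BOD_L removed per day: Q(S₀ − S) = 578 × 2238 g/m³ = 1294 kg/d.
Net sludge production P_X = 0.1803 × 1294 = 233.2 kg VSS/d.
R_O = Q·ΔS − 1.42 P_X = 1294 − 331.2 = 962.4 kg O₂/d.

R_O ≈ 962 kg O₂/d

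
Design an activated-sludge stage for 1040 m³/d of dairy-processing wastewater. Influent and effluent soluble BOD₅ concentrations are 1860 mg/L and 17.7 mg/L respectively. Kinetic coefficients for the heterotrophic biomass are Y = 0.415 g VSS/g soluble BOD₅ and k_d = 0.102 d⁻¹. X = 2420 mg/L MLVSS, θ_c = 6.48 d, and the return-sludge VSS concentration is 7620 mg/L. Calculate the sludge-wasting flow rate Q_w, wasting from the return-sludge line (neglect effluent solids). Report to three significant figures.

Q_w ≈ 62.8 m³/d

From the SRT design equation V = Y Q (S₀−S) θ_c / [X (1 + k_d θ_c)] = 0.415 × 1040 × (1860 − 17.7) × 6.48 / [2420 × (1 + 0.102 × 6.48)] = 5.15×10^6 / 4020 = 1282 m³.
Q_w = (V·X)/(θ_c X_r) = 1282 × 2420 / (6.48 × 7620) = 62.82 m³/d.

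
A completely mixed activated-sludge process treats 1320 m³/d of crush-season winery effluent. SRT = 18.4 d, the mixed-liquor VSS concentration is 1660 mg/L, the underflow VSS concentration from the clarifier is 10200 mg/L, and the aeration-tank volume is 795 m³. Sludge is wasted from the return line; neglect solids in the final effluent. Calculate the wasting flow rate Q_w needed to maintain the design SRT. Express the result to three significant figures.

Wasting from the return line (neglecting effluent solids): Q_w = V·X / (θ_c·X_r) = 795.0 × 1660 / (18.4 × 10200) = 7.032 m³/d.

Q_w ≈ 7.03 m³/d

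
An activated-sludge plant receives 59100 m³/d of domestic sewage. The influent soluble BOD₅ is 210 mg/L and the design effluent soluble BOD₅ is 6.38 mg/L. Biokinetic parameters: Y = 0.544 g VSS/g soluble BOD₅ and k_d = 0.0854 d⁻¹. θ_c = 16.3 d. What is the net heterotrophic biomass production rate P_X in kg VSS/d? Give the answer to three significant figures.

P_X ≈ 2740 kg VSS/d

Y_obs = Y / (1 + k_d θ_c) = 0.544 / (1 + 0.0854 × 16.3) = 0.544 / 2.392 = 0.2274.
Mass of soluble BOD₅ removed per day: Q(S₀ − S) = 59100 × 203.6 g/m³ = 12034 kg/d.
P_X = Y_obs · Q(S₀ − S) = 0.2274 × 12034 = 2737 kg VSS/d.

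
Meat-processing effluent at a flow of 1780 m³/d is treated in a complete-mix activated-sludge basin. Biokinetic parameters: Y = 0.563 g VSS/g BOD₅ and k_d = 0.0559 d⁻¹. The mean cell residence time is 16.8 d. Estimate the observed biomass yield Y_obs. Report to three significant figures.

The observed yield is Y_obs = Y/(1 + k_d·θ_c) = 0.563 / (1 + 0.0559 × 16.8) = 0.563 / 1.939 = 0.2903 g VSS per g BOD₅ removed.

Y_obs ≈ 0.290 g VSS/g BOD₅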